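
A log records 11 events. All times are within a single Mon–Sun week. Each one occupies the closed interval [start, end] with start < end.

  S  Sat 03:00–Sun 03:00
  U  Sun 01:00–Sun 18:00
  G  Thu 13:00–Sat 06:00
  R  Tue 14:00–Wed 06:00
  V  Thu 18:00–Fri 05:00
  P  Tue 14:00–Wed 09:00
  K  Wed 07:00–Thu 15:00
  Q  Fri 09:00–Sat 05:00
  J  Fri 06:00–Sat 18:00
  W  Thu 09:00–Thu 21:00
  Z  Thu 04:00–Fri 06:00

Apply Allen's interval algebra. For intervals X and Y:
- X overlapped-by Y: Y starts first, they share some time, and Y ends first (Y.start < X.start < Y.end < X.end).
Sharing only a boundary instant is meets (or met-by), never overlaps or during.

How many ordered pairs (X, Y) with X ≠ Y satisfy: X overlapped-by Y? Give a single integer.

12

Checking all 110 ordered pairs for relation 'overlapped-by'; matching pairs in alphabetical order:
(G, K): G overlapped-by K ✓
(G, W): G overlapped-by W ✓
(G, Z): G overlapped-by Z ✓
(J, G): J overlapped-by G ✓
(K, P): K overlapped-by P ✓
(S, G): S overlapped-by G ✓
(S, J): S overlapped-by J ✓
(S, Q): S overlapped-by Q ✓
(U, S): U overlapped-by S ✓
(V, W): V overlapped-by W ✓
(W, K): W overlapped-by K ✓
(Z, K): Z overlapped-by K ✓
Count: 12.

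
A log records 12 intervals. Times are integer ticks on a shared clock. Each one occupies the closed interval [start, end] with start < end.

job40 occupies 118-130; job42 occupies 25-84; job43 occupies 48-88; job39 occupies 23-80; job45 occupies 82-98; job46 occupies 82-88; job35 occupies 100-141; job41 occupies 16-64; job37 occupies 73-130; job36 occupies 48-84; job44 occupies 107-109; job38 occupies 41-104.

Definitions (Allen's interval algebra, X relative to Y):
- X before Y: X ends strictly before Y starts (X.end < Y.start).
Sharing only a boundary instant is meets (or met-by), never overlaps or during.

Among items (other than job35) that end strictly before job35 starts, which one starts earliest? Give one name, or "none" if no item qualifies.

Target job35 = [100, 141].
job36 [48, 84] → before → candidate.
job37 [73, 130] → overlaps → excluded.
job38 [41, 104] → overlaps → excluded.
job39 [23, 80] → before → candidate.
job40 [118, 130] → during → excluded.
job41 [16, 64] → before → candidate.
job42 [25, 84] → before → candidate.
job43 [48, 88] → before → candidate.
job44 [107, 109] → during → excluded.
job45 [82, 98] → before → candidate.
job46 [82, 88] → before → candidate.
Among candidates, earliest start is 16 → job41.

job41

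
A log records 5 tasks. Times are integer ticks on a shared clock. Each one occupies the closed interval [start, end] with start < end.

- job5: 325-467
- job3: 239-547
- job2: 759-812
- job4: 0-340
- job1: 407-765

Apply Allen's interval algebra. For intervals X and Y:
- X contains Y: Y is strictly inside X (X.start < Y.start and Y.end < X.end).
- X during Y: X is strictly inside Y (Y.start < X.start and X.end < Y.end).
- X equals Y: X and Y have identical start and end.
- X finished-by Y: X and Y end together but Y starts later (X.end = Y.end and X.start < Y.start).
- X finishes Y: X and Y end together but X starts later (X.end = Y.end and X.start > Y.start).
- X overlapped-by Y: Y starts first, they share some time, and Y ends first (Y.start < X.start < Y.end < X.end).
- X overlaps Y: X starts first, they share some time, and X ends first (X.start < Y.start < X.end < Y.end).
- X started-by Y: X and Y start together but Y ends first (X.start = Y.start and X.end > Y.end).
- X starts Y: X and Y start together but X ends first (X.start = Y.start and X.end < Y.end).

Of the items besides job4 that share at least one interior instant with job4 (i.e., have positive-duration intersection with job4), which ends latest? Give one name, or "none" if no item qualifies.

Target job4 = [0, 340].
job1 [407, 765] → after → excluded.
job2 [759, 812] → after → excluded.
job3 [239, 547] → overlapped-by → candidate.
job5 [325, 467] → overlapped-by → candidate.
Among candidates, latest end is 547 → job3.

job3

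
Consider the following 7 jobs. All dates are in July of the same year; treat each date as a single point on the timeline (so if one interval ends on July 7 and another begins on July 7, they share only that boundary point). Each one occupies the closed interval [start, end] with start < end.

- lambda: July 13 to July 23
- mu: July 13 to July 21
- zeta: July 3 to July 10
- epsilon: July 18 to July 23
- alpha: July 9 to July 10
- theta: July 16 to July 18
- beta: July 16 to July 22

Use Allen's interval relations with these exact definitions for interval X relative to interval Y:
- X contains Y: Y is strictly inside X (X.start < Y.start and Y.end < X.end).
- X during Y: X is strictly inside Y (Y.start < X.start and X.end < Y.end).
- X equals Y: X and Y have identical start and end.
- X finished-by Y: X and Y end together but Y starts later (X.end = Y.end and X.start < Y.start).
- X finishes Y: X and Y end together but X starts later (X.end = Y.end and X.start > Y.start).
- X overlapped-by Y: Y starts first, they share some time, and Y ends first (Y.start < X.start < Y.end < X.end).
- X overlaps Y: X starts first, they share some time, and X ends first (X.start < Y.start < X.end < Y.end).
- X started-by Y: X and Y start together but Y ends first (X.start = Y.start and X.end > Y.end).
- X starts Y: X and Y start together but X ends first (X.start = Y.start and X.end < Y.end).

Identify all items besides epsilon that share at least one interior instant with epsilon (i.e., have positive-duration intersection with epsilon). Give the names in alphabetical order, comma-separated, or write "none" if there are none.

beta, lambda, mu

Target epsilon = [July 18, July 23].
alpha [July 9, July 10] → before → no.
beta [July 16, July 22] → overlaps → yes.
lambda [July 13, July 23] → finished-by → yes.
mu [July 13, July 21] → overlaps → yes.
theta [July 16, July 18] → meets → no.
zeta [July 3, July 10] → before → no.
Result: beta, lambda, mu.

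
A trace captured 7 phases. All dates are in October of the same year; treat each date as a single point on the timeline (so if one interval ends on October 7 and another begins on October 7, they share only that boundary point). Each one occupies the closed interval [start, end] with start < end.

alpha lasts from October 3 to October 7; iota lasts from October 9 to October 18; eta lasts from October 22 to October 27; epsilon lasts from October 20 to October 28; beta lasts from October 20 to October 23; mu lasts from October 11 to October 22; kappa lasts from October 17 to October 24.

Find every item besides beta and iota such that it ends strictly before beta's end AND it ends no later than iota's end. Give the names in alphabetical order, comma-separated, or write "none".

Conditions: its end is strictly before beta's end (X.end < October 23) AND its end is no later than iota's end (X.end <= October 18).
alpha: end October 7 < October 23? ✓; end October 7 <= October 18? ✓ → yes.
epsilon: end October 28 < October 23? ✗; end October 28 <= October 18? ✗ → no.
eta: end October 27 < October 23? ✗; end October 27 <= October 18? ✗ → no.
kappa: end October 24 < October 23? ✗; end October 24 <= October 18? ✗ → no.
mu: end October 22 < October 23? ✓; end October 22 <= October 18? ✗ → no.
Result: alpha.

alpha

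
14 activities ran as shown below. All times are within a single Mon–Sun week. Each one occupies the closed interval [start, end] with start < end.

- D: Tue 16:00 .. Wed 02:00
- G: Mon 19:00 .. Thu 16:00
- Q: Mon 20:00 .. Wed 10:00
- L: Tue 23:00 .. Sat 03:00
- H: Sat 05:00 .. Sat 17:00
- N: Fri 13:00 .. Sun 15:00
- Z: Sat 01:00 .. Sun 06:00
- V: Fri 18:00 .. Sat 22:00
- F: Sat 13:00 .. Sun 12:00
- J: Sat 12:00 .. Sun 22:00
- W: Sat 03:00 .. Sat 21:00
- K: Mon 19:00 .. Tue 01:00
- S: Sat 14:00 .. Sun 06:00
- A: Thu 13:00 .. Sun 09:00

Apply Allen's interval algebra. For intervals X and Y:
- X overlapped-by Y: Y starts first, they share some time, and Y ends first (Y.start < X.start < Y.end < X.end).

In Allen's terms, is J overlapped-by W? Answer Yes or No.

Yes

J = [Sat 12:00, Sun 22:00], W = [Sat 03:00, Sat 21:00].
Actual relation of J to W: overlapped-by.
Asked whether 'overlapped-by' holds → Yes.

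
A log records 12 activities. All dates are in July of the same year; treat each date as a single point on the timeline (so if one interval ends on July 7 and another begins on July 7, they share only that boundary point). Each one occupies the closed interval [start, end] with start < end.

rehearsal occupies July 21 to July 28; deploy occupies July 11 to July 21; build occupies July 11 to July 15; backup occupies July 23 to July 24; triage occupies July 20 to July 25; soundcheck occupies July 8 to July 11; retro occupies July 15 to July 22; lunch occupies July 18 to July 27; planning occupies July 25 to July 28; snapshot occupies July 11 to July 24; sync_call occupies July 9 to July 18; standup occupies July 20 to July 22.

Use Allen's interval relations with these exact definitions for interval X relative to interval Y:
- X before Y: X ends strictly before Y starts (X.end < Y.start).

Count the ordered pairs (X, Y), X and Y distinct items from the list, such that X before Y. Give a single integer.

Checking all 132 ordered pairs for relation 'before'; matching pairs in alphabetical order:
(backup, planning): backup before planning ✓
(build, backup): build before backup ✓
(build, lunch): build before lunch ✓
(build, planning): build before planning ✓
(build, rehearsal): build before rehearsal ✓
(build, standup): build before standup ✓
(build, triage): build before triage ✓
(deploy, backup): deploy before backup ✓
(deploy, planning): deploy before planning ✓
(retro, backup): retro before backup ✓
(retro, planning): retro before planning ✓
(snapshot, planning): snapshot before planning ✓
(soundcheck, backup): soundcheck before backup ✓
(soundcheck, lunch): soundcheck before lunch ✓
(soundcheck, planning): soundcheck before planning ✓
(soundcheck, rehearsal): soundcheck before rehearsal ✓
(soundcheck, retro): soundcheck before retro ✓
(soundcheck, standup): soundcheck before standup ✓
(soundcheck, triage): soundcheck before triage ✓
(standup, backup): standup before backup ✓
(standup, planning): standup before planning ✓
(sync_call, backup): sync_call before backup ✓
(sync_call, planning): sync_call before planning ✓
(sync_call, rehearsal): sync_call before rehearsal ✓
... plus 2 further pairs not listed.
Count: 26.

26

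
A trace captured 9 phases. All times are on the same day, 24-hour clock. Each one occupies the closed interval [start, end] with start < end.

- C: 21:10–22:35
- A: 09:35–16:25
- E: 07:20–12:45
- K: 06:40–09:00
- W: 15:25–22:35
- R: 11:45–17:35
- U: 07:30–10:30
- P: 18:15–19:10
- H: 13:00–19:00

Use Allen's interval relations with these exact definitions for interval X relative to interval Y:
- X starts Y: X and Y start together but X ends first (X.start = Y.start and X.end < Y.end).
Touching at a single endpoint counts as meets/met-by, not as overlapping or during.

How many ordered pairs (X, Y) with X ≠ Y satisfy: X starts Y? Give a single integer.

0

Checking all 72 ordered pairs for relation 'starts'; matching pairs in alphabetical order:
No pair satisfies it.
Count: 0.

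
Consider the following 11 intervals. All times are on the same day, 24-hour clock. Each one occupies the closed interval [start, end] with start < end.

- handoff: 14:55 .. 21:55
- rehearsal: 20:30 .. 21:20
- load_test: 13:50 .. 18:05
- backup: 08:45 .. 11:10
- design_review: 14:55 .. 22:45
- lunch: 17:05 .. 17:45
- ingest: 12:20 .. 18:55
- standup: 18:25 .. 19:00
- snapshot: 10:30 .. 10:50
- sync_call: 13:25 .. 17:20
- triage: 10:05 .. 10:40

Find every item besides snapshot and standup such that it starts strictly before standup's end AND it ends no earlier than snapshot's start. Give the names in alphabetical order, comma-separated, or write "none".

Conditions: its start is strictly before standup's end (X.start < 19:00) AND its end is no earlier than snapshot's start (X.end >= 10:30).
backup: start 08:45 < 19:00? ✓; end 11:10 >= 10:30? ✓ → yes.
design_review: start 14:55 < 19:00? ✓; end 22:45 >= 10:30? ✓ → yes.
handoff: start 14:55 < 19:00? ✓; end 21:55 >= 10:30? ✓ → yes.
ingest: start 12:20 < 19:00? ✓; end 18:55 >= 10:30? ✓ → yes.
load_test: start 13:50 < 19:00? ✓; end 18:05 >= 10:30? ✓ → yes.
lunch: start 17:05 < 19:00? ✓; end 17:45 >= 10:30? ✓ → yes.
rehearsal: start 20:30 < 19:00? ✗; end 21:20 >= 10:30? ✓ → no.
sync_call: start 13:25 < 19:00? ✓; end 17:20 >= 10:30? ✓ → yes.
triage: start 10:05 < 19:00? ✓; end 10:40 >= 10:30? ✓ → yes.
Result: backup, design_review, handoff, ingest, load_test, lunch, sync_call, triage.

backup, design_review, handoff, ingest, load_test, lunch, sync_call, triage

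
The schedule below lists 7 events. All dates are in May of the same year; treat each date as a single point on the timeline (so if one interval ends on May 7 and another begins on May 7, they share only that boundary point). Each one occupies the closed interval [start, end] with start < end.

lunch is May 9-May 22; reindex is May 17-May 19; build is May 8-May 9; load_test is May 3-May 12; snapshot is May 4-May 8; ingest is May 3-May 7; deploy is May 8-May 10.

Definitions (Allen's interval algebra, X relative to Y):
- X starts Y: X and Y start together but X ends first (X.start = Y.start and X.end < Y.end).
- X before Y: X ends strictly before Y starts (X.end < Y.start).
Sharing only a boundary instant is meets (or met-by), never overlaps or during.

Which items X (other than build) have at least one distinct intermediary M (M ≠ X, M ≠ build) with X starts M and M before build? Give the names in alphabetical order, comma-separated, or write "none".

Target build = [May 8, May 9].
Intermediaries M with M before build: ingest.
Via ingest — items with X starts ingest: none.
Union: none.

none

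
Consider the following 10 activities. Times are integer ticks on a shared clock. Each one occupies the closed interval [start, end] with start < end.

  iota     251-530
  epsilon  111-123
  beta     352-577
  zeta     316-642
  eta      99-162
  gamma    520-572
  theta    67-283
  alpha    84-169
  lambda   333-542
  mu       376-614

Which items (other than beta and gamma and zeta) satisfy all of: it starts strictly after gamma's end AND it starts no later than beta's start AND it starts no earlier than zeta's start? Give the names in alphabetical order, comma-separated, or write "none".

Conditions: its start is strictly after gamma's end (X.start > 572) AND its start is no later than beta's start (X.start <= 352) AND its start is no earlier than zeta's start (X.start >= 316).
alpha: start 84 > 572? ✗; start 84 <= 352? ✓; start 84 >= 316? ✗ → no.
epsilon: start 111 > 572? ✗; start 111 <= 352? ✓; start 111 >= 316? ✗ → no.
eta: start 99 > 572? ✗; start 99 <= 352? ✓; start 99 >= 316? ✗ → no.
iota: start 251 > 572? ✗; start 251 <= 352? ✓; start 251 >= 316? ✗ → no.
lambda: start 333 > 572? ✗; start 333 <= 352? ✓; start 333 >= 316? ✓ → no.
mu: start 376 > 572? ✗; start 376 <= 352? ✗; start 376 >= 316? ✓ → no.
theta: start 67 > 572? ✗; start 67 <= 352? ✓; start 67 >= 316? ✗ → no.
Result: none.

none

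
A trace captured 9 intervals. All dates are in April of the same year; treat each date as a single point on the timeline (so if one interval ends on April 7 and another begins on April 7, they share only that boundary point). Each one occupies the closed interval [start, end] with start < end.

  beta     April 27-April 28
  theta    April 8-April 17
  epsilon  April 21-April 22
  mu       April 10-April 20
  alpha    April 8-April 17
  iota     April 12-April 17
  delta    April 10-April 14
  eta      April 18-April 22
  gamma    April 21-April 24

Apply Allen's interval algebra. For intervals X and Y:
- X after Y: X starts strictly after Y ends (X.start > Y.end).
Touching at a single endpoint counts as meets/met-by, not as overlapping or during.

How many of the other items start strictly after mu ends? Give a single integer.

3

Target mu = [April 10, April 20].
alpha [April 8, April 17] → overlaps → no.
beta [April 27, April 28] → after → counts.
delta [April 10, April 14] → starts → no.
epsilon [April 21, April 22] → after → counts.
eta [April 18, April 22] → overlapped-by → no.
gamma [April 21, April 24] → after → counts.
iota [April 12, April 17] → during → no.
theta [April 8, April 17] → overlaps → no.
Total: 3.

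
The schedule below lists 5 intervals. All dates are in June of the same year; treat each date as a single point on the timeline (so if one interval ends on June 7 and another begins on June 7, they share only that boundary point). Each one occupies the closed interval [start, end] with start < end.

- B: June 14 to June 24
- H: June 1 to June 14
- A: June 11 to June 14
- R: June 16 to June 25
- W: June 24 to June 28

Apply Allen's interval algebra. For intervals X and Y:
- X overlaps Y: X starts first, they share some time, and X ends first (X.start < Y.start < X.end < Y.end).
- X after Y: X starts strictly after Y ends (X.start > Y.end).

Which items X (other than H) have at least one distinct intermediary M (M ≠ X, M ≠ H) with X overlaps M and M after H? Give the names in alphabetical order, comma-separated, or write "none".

Target H = [June 1, June 14].
Intermediaries M with M after H: R, W.
Via R — items with X overlaps R: B.
Via W — items with X overlaps W: R.
Union: B, R.

B, R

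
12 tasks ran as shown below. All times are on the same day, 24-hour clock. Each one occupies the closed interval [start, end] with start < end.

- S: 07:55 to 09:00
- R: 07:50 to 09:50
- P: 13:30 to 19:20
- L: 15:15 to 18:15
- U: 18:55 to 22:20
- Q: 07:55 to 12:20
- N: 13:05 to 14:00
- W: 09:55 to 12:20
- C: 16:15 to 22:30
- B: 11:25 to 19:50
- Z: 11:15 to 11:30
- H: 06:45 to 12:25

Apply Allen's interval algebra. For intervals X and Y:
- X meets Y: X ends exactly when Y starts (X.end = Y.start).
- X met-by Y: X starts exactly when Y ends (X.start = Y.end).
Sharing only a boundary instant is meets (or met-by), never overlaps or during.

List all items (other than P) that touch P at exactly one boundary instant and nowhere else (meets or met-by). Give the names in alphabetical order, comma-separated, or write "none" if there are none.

Target P = [13:30, 19:20].
B [11:25, 19:50] → contains → no.
C [16:15, 22:30] → overlapped-by → no.
H [06:45, 12:25] → before → no.
L [15:15, 18:15] → during → no.
N [13:05, 14:00] → overlaps → no.
Q [07:55, 12:20] → before → no.
R [07:50, 09:50] → before → no.
S [07:55, 09:00] → before → no.
U [18:55, 22:20] → overlapped-by → no.
W [09:55, 12:20] → before → no.
Z [11:15, 11:30] → before → no.
Result: none.

none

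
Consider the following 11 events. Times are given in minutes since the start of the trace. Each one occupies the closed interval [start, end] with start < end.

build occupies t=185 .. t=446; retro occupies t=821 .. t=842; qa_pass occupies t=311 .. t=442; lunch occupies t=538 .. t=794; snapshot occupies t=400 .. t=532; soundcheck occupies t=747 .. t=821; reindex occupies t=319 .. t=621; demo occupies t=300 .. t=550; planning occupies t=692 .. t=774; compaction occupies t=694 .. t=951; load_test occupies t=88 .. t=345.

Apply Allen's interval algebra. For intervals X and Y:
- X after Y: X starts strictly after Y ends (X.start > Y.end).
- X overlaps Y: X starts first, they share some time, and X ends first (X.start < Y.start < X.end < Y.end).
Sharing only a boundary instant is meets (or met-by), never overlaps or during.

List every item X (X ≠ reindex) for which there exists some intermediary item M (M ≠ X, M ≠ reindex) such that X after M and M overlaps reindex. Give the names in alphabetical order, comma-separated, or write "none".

compaction, lunch, planning, retro, snapshot, soundcheck

Target reindex = [t=319, t=621].
Intermediaries M with M overlaps reindex: build, demo, load_test, qa_pass.
Via build — items with X after build: compaction, lunch, planning, retro, soundcheck.
Via demo — items with X after demo: compaction, planning, retro, soundcheck.
Via load_test — items with X after load_test: compaction, lunch, planning, retro, snapshot, soundcheck.
Via qa_pass — items with X after qa_pass: compaction, lunch, planning, retro, soundcheck.
Union: compaction, lunch, planning, retro, snapshot, soundcheck.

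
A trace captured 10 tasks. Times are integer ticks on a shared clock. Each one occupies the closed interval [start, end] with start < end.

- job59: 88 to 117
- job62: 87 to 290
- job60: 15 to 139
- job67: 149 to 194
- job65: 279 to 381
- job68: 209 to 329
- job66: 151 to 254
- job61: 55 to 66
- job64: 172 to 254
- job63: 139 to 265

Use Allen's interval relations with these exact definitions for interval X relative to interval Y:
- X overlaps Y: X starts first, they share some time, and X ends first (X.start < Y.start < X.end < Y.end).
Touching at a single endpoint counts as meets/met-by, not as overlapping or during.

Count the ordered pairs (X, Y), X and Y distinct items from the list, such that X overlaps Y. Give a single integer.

9

Checking all 90 ordered pairs for relation 'overlaps'; matching pairs in alphabetical order:
(job60, job62): job60 overlaps job62 ✓
(job62, job65): job62 overlaps job65 ✓
(job62, job68): job62 overlaps job68 ✓
(job63, job68): job63 overlaps job68 ✓
(job64, job68): job64 overlaps job68 ✓
(job66, job68): job66 overlaps job68 ✓
(job67, job64): job67 overlaps job64 ✓
(job67, job66): job67 overlaps job66 ✓
(job68, job65): job68 overlaps job65 ✓
Count: 9.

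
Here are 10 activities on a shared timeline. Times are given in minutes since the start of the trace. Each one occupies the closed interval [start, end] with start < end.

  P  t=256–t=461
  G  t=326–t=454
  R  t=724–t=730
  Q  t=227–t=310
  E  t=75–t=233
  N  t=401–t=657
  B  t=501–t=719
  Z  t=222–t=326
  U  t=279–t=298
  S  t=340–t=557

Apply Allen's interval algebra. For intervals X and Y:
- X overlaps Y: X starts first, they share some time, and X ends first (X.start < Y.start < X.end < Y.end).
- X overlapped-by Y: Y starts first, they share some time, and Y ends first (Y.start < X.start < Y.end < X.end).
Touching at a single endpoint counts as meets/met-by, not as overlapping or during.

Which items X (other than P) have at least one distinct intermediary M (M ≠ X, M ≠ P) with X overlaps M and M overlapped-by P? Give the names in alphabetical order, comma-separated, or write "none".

G, S

Target P = [t=256, t=461].
Intermediaries M with M overlapped-by P: N, S.
Via N — items with X overlaps N: G, S.
Via S — items with X overlaps S: G.
Union: G, S.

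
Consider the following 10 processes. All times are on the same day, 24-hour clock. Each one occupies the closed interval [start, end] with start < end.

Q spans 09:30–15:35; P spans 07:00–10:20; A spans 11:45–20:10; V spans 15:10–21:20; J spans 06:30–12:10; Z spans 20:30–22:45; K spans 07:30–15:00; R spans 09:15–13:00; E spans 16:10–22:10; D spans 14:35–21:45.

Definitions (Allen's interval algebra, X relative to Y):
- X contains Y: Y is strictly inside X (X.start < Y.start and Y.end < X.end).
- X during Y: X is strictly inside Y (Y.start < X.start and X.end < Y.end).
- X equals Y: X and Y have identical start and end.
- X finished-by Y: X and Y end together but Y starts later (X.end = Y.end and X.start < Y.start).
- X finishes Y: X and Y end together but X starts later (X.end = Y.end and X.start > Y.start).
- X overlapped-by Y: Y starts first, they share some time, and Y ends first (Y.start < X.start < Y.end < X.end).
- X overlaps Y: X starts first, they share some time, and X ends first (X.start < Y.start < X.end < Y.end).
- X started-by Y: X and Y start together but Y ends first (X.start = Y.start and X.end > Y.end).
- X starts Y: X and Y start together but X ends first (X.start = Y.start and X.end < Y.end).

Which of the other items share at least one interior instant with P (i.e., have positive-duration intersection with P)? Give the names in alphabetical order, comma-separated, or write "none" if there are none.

J, K, Q, R

Target P = [07:00, 10:20].
A [11:45, 20:10] → after → no.
D [14:35, 21:45] → after → no.
E [16:10, 22:10] → after → no.
J [06:30, 12:10] → contains → yes.
K [07:30, 15:00] → overlapped-by → yes.
Q [09:30, 15:35] → overlapped-by → yes.
R [09:15, 13:00] → overlapped-by → yes.
V [15:10, 21:20] → after → no.
Z [20:30, 22:45] → after → no.
Result: J, K, Q, R.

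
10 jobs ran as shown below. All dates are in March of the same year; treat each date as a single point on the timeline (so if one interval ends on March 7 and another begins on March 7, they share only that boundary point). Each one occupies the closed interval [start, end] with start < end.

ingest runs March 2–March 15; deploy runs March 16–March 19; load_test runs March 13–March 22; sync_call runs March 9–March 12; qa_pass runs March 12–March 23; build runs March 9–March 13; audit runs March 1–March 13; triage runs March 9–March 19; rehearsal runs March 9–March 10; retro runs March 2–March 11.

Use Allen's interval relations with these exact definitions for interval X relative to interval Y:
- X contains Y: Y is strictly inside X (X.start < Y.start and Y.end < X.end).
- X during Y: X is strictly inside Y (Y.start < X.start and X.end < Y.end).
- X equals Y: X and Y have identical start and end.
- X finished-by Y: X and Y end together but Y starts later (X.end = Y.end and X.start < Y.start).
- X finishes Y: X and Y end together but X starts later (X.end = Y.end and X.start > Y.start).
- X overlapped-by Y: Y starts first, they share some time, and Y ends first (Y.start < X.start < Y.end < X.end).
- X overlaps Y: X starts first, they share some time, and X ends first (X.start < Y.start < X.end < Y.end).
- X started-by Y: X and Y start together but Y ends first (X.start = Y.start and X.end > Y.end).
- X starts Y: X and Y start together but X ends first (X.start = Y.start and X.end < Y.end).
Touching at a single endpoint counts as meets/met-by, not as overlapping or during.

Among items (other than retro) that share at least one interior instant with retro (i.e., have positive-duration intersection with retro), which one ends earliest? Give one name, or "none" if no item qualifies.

Target retro = [March 2, March 11].
audit [March 1, March 13] → contains → candidate.
build [March 9, March 13] → overlapped-by → candidate.
deploy [March 16, March 19] → after → excluded.
ingest [March 2, March 15] → started-by → candidate.
load_test [March 13, March 22] → after → excluded.
qa_pass [March 12, March 23] → after → excluded.
rehearsal [March 9, March 10] → during → candidate.
sync_call [March 9, March 12] → overlapped-by → candidate.
triage [March 9, March 19] → overlapped-by → candidate.
Among candidates, earliest end is March 10 → rehearsal.

rehearsal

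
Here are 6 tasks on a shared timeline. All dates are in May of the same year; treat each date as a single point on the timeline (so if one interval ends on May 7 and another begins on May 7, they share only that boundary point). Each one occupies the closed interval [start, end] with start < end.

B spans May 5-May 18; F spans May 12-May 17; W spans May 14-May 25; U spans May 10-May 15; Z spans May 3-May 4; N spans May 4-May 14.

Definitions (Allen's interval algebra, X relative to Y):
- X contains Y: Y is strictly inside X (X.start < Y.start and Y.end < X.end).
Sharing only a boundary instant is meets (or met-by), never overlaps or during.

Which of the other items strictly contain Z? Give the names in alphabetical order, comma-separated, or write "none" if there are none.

none

Target Z = [May 3, May 4].
B [May 5, May 18] → after → no.
F [May 12, May 17] → after → no.
N [May 4, May 14] → met-by → no.
U [May 10, May 15] → after → no.
W [May 14, May 25] → after → no.
Result: none.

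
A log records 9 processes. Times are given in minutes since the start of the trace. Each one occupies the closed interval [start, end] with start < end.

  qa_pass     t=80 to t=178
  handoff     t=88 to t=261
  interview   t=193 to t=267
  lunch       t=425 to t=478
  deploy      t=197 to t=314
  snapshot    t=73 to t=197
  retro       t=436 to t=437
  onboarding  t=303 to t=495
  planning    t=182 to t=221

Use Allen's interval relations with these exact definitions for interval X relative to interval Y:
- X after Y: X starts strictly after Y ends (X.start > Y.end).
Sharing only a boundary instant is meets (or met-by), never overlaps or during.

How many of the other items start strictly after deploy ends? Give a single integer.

Target deploy = [t=197, t=314].
handoff [t=88, t=261] → overlaps → no.
interview [t=193, t=267] → overlaps → no.
lunch [t=425, t=478] → after → counts.
onboarding [t=303, t=495] → overlapped-by → no.
planning [t=182, t=221] → overlaps → no.
qa_pass [t=80, t=178] → before → no.
retro [t=436, t=437] → after → counts.
snapshot [t=73, t=197] → meets → no.
Total: 2.

2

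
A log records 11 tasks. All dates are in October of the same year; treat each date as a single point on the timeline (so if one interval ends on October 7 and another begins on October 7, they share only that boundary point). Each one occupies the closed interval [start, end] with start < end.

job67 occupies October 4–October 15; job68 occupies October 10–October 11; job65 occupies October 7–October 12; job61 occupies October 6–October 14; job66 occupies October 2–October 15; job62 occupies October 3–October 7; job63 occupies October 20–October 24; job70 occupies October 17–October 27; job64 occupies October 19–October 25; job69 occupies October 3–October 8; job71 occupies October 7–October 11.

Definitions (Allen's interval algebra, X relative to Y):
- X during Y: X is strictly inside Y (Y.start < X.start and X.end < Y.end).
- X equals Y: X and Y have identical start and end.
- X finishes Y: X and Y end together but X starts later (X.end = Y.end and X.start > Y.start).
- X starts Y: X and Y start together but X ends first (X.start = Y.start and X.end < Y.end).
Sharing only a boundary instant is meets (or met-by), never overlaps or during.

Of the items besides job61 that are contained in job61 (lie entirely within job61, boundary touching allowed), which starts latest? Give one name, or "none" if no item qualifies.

job68

Target job61 = [October 6, October 14].
job62 [October 3, October 7] → overlaps → excluded.
job63 [October 20, October 24] → after → excluded.
job64 [October 19, October 25] → after → excluded.
job65 [October 7, October 12] → during → candidate.
job66 [October 2, October 15] → contains → excluded.
job67 [October 4, October 15] → contains → excluded.
job68 [October 10, October 11] → during → candidate.
job69 [October 3, October 8] → overlaps → excluded.
job70 [October 17, October 27] → after → excluded.
job71 [October 7, October 11] → during → candidate.
Among candidates, latest start is October 10 → job68.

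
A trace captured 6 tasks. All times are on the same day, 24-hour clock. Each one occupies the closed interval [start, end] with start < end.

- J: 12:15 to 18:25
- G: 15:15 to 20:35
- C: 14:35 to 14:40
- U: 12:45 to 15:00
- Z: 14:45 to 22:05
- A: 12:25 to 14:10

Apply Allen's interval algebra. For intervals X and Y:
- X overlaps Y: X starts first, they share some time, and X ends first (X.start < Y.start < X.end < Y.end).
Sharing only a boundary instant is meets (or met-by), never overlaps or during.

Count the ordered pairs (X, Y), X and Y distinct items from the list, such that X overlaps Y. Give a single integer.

4

Checking all 30 ordered pairs for relation 'overlaps'; matching pairs in alphabetical order:
(A, U): A overlaps U ✓
(J, G): J overlaps G ✓
(J, Z): J overlaps Z ✓
(U, Z): U overlaps Z ✓
Count: 4.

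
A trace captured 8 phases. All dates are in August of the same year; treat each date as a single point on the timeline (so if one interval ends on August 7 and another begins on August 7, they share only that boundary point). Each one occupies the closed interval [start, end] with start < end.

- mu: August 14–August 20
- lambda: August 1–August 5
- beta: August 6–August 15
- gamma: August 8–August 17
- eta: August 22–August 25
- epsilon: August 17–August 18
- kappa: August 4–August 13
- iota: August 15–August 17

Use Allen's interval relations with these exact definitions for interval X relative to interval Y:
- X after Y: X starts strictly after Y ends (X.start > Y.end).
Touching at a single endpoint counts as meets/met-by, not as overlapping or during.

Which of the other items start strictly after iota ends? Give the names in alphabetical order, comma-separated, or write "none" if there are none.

Target iota = [August 15, August 17].
beta [August 6, August 15] → meets → no.
epsilon [August 17, August 18] → met-by → no.
eta [August 22, August 25] → after → yes.
gamma [August 8, August 17] → finished-by → no.
kappa [August 4, August 13] → before → no.
lambda [August 1, August 5] → before → no.
mu [August 14, August 20] → contains → no.
Result: eta.

eta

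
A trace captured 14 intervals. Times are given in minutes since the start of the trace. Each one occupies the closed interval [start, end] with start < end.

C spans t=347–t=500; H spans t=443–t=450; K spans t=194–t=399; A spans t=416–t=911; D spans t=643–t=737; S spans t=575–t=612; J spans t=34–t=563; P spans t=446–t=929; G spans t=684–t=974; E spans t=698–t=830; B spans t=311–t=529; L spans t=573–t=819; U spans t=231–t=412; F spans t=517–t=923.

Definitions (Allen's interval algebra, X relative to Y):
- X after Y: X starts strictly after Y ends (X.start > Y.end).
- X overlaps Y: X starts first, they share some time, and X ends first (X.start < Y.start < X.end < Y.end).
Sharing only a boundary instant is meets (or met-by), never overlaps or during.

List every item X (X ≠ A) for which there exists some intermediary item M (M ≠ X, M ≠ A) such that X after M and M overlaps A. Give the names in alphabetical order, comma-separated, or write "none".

D, E, F, G, L, S

Target A = [t=416, t=911].
Intermediaries M with M overlaps A: B, C, J.
Via B — items with X after B: D, E, G, L, S.
Via C — items with X after C: D, E, F, G, L, S.
Via J — items with X after J: D, E, G, L, S.
Union: D, E, F, G, L, S.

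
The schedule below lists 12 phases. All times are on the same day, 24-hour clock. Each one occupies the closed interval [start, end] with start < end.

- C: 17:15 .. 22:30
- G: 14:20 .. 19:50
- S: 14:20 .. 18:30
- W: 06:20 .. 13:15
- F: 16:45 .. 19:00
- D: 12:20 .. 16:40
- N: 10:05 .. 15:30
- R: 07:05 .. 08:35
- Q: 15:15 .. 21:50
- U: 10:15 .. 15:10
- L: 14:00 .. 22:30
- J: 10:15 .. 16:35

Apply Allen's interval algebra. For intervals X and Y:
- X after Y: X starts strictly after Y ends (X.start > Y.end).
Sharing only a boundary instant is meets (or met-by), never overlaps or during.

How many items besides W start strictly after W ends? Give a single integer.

Target W = [06:20, 13:15].
C [17:15, 22:30] → after → counts.
D [12:20, 16:40] → overlapped-by → no.
F [16:45, 19:00] → after → counts.
G [14:20, 19:50] → after → counts.
J [10:15, 16:35] → overlapped-by → no.
L [14:00, 22:30] → after → counts.
N [10:05, 15:30] → overlapped-by → no.
Q [15:15, 21:50] → after → counts.
R [07:05, 08:35] → during → no.
S [14:20, 18:30] → after → counts.
U [10:15, 15:10] → overlapped-by → no.
Total: 6.

6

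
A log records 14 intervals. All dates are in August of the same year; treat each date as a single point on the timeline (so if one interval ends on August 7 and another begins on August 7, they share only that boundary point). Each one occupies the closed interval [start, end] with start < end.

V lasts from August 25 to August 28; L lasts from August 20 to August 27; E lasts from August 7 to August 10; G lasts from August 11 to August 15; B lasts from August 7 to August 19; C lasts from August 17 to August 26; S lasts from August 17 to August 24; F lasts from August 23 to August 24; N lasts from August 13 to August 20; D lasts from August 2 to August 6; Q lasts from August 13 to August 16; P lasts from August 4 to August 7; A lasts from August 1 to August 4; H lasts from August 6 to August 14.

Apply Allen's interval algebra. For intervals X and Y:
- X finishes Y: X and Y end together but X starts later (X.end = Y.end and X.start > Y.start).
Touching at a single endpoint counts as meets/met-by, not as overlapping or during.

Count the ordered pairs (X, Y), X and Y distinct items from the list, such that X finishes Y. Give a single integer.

1

Checking all 182 ordered pairs for relation 'finishes'; matching pairs in alphabetical order:
(F, S): F finishes S ✓
Count: 1.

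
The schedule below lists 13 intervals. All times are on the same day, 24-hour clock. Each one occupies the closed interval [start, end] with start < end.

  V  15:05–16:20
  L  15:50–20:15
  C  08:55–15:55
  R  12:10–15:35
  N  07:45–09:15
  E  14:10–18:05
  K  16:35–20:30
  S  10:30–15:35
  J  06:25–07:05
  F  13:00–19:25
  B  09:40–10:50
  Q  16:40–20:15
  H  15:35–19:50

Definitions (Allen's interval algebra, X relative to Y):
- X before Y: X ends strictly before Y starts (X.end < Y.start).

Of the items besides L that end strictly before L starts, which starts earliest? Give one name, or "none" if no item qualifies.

Target L = [15:50, 20:15].
B [09:40, 10:50] → before → candidate.
C [08:55, 15:55] → overlaps → excluded.
E [14:10, 18:05] → overlaps → excluded.
F [13:00, 19:25] → overlaps → excluded.
H [15:35, 19:50] → overlaps → excluded.
J [06:25, 07:05] → before → candidate.
K [16:35, 20:30] → overlapped-by → excluded.
N [07:45, 09:15] → before → candidate.
Q [16:40, 20:15] → finishes → excluded.
R [12:10, 15:35] → before → candidate.
S [10:30, 15:35] → before → candidate.
V [15:05, 16:20] → overlaps → excluded.
Among candidates, earliest start is 06:25 → J.

J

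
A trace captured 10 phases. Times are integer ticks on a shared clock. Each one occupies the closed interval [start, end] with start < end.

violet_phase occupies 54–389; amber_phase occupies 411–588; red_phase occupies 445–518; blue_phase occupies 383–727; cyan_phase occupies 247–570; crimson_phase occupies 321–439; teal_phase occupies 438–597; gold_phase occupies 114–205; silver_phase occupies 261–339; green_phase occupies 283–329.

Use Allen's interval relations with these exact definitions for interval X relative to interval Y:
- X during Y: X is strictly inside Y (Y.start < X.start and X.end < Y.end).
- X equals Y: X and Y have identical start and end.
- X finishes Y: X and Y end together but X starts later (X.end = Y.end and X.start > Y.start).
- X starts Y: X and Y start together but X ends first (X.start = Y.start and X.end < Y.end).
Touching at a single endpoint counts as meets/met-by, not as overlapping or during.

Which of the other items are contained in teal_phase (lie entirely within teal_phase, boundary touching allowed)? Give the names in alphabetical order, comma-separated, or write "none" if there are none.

Target teal_phase = [438, 597].
amber_phase [411, 588] → overlaps → no.
blue_phase [383, 727] → contains → no.
crimson_phase [321, 439] → overlaps → no.
cyan_phase [247, 570] → overlaps → no.
gold_phase [114, 205] → before → no.
green_phase [283, 329] → before → no.
red_phase [445, 518] → during → yes.
silver_phase [261, 339] → before → no.
violet_phase [54, 389] → before → no.
Result: red_phase.

red_phase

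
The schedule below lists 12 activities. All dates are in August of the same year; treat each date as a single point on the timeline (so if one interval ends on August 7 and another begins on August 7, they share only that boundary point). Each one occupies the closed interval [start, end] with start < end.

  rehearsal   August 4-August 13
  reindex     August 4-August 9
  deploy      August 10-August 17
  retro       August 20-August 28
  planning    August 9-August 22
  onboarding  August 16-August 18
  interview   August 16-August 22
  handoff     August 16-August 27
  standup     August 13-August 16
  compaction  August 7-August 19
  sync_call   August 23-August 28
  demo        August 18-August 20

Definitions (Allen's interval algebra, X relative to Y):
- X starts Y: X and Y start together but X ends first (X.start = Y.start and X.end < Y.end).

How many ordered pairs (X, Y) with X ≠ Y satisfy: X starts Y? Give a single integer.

Checking all 132 ordered pairs for relation 'starts'; matching pairs in alphabetical order:
(interview, handoff): interview starts handoff ✓
(onboarding, handoff): onboarding starts handoff ✓
(onboarding, interview): onboarding starts interview ✓
(reindex, rehearsal): reindex starts rehearsal ✓
Count: 4.

4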